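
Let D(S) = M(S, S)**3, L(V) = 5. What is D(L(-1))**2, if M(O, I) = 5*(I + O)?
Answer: 15625000000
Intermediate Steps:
M(O, I) = 5*I + 5*O
D(S) = 1000*S**3 (D(S) = (5*S + 5*S)**3 = (10*S)**3 = 1000*S**3)
D(L(-1))**2 = (1000*5**3)**2 = (1000*125)**2 = 125000**2 = 15625000000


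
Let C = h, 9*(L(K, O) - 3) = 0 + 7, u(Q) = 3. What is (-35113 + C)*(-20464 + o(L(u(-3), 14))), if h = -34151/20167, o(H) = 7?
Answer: 14486788656054/20167 ≈ 7.1834e+8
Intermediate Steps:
L(K, O) = 34/9 (L(K, O) = 3 + (0 + 7)/9 = 3 + (⅑)*7 = 3 + 7/9 = 34/9)
h = -34151/20167 (h = -34151*1/20167 = -34151/20167 ≈ -1.6934)
C = -34151/20167 ≈ -1.6934
(-35113 + C)*(-20464 + o(L(u(-3), 14))) = (-35113 - 34151/20167)*(-20464 + 7) = -708158022/20167*(-20457) = 14486788656054/20167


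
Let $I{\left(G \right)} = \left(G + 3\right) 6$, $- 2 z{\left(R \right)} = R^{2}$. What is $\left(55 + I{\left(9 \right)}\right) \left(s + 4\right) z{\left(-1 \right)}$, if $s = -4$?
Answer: $0$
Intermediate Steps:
$z{\left(R \right)} = - \frac{R^{2}}{2}$
$I{\left(G \right)} = 18 + 6 G$ ($I{\left(G \right)} = \left(3 + G\right) 6 = 18 + 6 G$)
$\left(55 + I{\left(9 \right)}\right) \left(s + 4\right) z{\left(-1 \right)} = \left(55 + \left(18 + 6 \cdot 9\right)\right) \left(-4 + 4\right) \left(- \frac{\left(-1\right)^{2}}{2}\right) = \left(55 + \left(18 + 54\right)\right) 0 \left(\left(- \frac{1}{2}\right) 1\right) = \left(55 + 72\right) 0 \left(- \frac{1}{2}\right) = 127 \cdot 0 = 0$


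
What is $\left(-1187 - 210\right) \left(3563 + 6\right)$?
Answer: $-4985893$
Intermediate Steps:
$\left(-1187 - 210\right) \left(3563 + 6\right) = \left(-1397\right) 3569 = -4985893$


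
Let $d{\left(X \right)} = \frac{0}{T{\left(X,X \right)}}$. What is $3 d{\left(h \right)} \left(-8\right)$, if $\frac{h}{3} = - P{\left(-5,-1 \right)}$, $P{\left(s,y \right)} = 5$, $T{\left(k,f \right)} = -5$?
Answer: $0$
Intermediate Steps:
$h = -15$ ($h = 3 \left(\left(-1\right) 5\right) = 3 \left(-5\right) = -15$)
$d{\left(X \right)} = 0$ ($d{\left(X \right)} = \frac{0}{-5} = 0 \left(- \frac{1}{5}\right) = 0$)
$3 d{\left(h \right)} \left(-8\right) = 3 \cdot 0 \left(-8\right) = 0 \left(-8\right) = 0$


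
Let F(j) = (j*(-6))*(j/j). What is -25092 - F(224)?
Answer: -23748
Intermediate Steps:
F(j) = -6*j (F(j) = -6*j*1 = -6*j)
-25092 - F(224) = -25092 - (-6)*224 = -25092 - 1*(-1344) = -25092 + 1344 = -23748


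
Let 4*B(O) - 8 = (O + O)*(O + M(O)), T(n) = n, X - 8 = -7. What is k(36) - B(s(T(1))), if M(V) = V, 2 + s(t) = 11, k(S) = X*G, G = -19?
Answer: -102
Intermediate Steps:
X = 1 (X = 8 - 7 = 1)
k(S) = -19 (k(S) = 1*(-19) = -19)
s(t) = 9 (s(t) = -2 + 11 = 9)
B(O) = 2 + O² (B(O) = 2 + ((O + O)*(O + O))/4 = 2 + ((2*O)*(2*O))/4 = 2 + (4*O²)/4 = 2 + O²)
k(36) - B(s(T(1))) = -19 - (2 + 9²) = -19 - (2 + 81) = -19 - 1*83 = -19 - 83 = -102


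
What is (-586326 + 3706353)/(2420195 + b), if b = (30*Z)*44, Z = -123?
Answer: 3120027/2257835 ≈ 1.3819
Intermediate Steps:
b = -162360 (b = (30*(-123))*44 = -3690*44 = -162360)
(-586326 + 3706353)/(2420195 + b) = (-586326 + 3706353)/(2420195 - 162360) = 3120027/2257835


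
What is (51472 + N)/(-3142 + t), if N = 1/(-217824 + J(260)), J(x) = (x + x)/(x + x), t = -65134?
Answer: -862445035/1144006396 ≈ -0.75388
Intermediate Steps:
J(x) = 1 (J(x) = (2*x)/((2*x)) = (2*x)*(1/(2*x)) = 1)
N = -1/217823 (N = 1/(-217824 + 1) = 1/(-217823) = -1/217823 ≈ -4.5909e-6)
(51472 + N)/(-3142 + t) = (51472 - 1/217823)/(-3142 - 65134) = (11211785455/217823)/(-68276) = (11211785455/217823)*(-1/68276) = -862445035/1144006396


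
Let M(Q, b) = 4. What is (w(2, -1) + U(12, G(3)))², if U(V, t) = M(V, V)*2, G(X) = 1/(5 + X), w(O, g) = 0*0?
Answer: 64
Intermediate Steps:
w(O, g) = 0
U(V, t) = 8 (U(V, t) = 4*2 = 8)
(w(2, -1) + U(12, G(3)))² = (0 + 8)² = 8² = 64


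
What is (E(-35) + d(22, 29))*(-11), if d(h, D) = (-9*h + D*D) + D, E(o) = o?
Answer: -7007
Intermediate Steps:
d(h, D) = D + D² - 9*h (d(h, D) = (-9*h + D²) + D = (D² - 9*h) + D = D + D² - 9*h)
(E(-35) + d(22, 29))*(-11) = (-35 + (29 + 29² - 9*22))*(-11) = (-35 + (29 + 841 - 198))*(-11) = (-35 + 672)*(-11) = 637*(-11) = -7007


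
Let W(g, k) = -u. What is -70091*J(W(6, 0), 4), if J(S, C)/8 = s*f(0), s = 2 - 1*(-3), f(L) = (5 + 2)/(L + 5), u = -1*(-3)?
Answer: -3925096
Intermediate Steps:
u = 3
f(L) = 7/(5 + L)
W(g, k) = -3 (W(g, k) = -1*3 = -3)
s = 5 (s = 2 + 3 = 5)
J(S, C) = 56 (J(S, C) = 8*(5*(7/(5 + 0))) = 8*(5*(7/5)) = 8*7 = 56)
-70091*J(W(6, 0), 4) = -70091*56 = -3925096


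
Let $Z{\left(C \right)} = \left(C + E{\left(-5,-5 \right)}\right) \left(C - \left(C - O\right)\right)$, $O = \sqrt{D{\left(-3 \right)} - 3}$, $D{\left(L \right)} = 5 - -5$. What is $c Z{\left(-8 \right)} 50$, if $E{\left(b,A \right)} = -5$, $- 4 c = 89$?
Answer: $\frac{28925 \sqrt{7}}{2} \approx 38264.0$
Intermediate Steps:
$D{\left(L \right)} = 10$ ($D{\left(L \right)} = 5 + 5 = 10$)
$c = - \frac{89}{4}$ ($c = \left(- \frac{1}{4}\right) 89 = - \frac{89}{4} \approx -22.25$)
$O = \sqrt{7}$ ($O = \sqrt{10 - 3} = \sqrt{7} \approx 2.6458$)
$Z{\left(C \right)} = \sqrt{7} \left(-5 + C\right)$ ($Z{\left(C \right)} = \left(C - 5\right) \left(C - \left(C - \sqrt{7}\right)\right) = \left(-5 + C\right) \sqrt{7} = \sqrt{7} \left(-5 + C\right)$)
$c Z{\left(-8 \right)} 50 = - \frac{89 \sqrt{7} \left(-5 - 8\right)}{4} \cdot 50 = - \frac{89 \sqrt{7} \left(-13\right)}{4} \cdot 50 = - \frac{89 \left(- 13 \sqrt{7}\right)}{4} \cdot 50 = \frac{1157 \sqrt{7}}{4} \cdot 50 = \frac{28925 \sqrt{7}}{2}$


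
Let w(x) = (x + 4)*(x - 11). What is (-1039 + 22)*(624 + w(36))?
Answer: -1651608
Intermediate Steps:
w(x) = (-11 + x)*(4 + x) (w(x) = (4 + x)*(-11 + x) = (-11 + x)*(4 + x))
(-1039 + 22)*(624 + w(36)) = (-1039 + 22)*(624 + (-44 + 36**2 - 7*36)) = -1017*(624 + (-44 + 1296 - 252)) = -1017*(624 + 1000) = -1017*1624 = -1651608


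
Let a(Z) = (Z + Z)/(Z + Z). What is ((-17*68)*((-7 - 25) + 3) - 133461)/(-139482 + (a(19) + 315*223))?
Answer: 99937/69236 ≈ 1.4434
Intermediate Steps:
a(Z) = 1 (a(Z) = (2*Z)/((2*Z)) = (2*Z)*(1/(2*Z)) = 1)
((-17*68)*((-7 - 25) + 3) - 133461)/(-139482 + (a(19) + 315*223)) = ((-17*68)*((-7 - 25) + 3) - 133461)/(-139482 + (1 + 315*223)) = (-1156*(-32 + 3) - 133461)/(-139482 + (1 + 70245)) = (-1156*(-29) - 133461)/(-139482 + 70246) = (33524 - 133461)/(-69236) = -99937*(-1/69236) = 99937/69236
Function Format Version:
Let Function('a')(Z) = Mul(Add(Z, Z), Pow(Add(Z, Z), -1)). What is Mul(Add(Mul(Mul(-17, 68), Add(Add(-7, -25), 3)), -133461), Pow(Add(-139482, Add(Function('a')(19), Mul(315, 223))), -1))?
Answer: Rational(99937, 69236) ≈ 1.4434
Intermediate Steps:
Function('a')(Z) = 1 (Function('a')(Z) = Mul(Mul(2, Z), Pow(Mul(2, Z), -1)) = Mul(Mul(2, Z), Mul(Rational(1, 2), Pow(Z, -1))) = 1)
Mul(Add(Mul(Mul(-17, 68), Add(Add(-7, -25), 3)), -133461), Pow(Add(-139482, Add(Function('a')(19), Mul(315, 223))), -1)) = Mul(Add(Mul(Mul(-17, 68), Add(Add(-7, -25), 3)), -133461), Pow(Add(-139482, Add(1, Mul(315, 223))), -1)) = Mul(Add(Mul(-1156, Add(-32, 3)), -133461), Pow(Add(-139482, Add(1, 70245)), -1)) = Mul(Add(Mul(-1156, -29), -133461), Pow(Add(-139482, 70246), -1)) = Mul(Add(33524, -133461), Pow(-69236, -1)) = Mul(-99937, Rational(-1, 69236)) = Rational(99937, 69236)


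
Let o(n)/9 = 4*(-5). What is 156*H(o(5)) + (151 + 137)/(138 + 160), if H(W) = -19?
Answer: -441492/149 ≈ -2963.0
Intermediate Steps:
o(n) = -180 (o(n) = 9*(4*(-5)) = 9*(-20) = -180)
156*H(o(5)) + (151 + 137)/(138 + 160) = 156*(-19) + (151 + 137)/(138 + 160) = -2964 + 288/298 = -2964 + 288*(1/298) = -2964 + 144/149 = -441492/149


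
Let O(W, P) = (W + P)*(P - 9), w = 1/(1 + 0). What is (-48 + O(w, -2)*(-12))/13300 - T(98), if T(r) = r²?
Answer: -6386669/665 ≈ -9604.0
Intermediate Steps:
w = 1 (w = 1/1 = 1)
O(W, P) = (-9 + P)*(P + W) (O(W, P) = (P + W)*(-9 + P) = (-9 + P)*(P + W))
(-48 + O(w, -2)*(-12))/13300 - T(98) = (-48 + ((-2)² - 9*(-2) - 9*1 - 2*1)*(-12))/13300 - 1*98² = (-48 + (4 + 18 - 9 - 2)*(-12))*(1/13300) - 1*9604 = (-48 + 11*(-12))*(1/13300) - 9604 = (-48 - 132)*(1/13300) - 9604 = -180*1/13300 - 9604 = -9/665 - 9604 = -6386669/665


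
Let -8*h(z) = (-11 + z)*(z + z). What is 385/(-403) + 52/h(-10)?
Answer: -82337/42315 ≈ -1.9458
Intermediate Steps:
h(z) = -z*(-11 + z)/4 (h(z) = -(-11 + z)*(z + z)/8 = -(-11 + z)*2*z/8 = -z*(-11 + z)/4)
385/(-403) + 52/h(-10) = 385/(-403) + 52/(((¼)*(-10)*(11 - 1*(-10)))) = 385*(-1/403) + 52/(((¼)*(-10)*(11 + 10))) = -385/403 + 52/(((¼)*(-10)*21)) = -385/403 + 52/(-105/2) = -385/403 + 52*(-2/105) = -385/403 - 104/105 = -82337/42315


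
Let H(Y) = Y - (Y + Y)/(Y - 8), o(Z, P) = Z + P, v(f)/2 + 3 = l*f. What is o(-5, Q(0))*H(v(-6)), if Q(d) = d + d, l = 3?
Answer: 1092/5 ≈ 218.40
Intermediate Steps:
Q(d) = 2*d
v(f) = -6 + 6*f (v(f) = -6 + 2*(3*f) = -6 + 6*f)
o(Z, P) = P + Z
H(Y) = Y - 2*Y/(-8 + Y)
o(-5, Q(0))*H(v(-6)) = (2*0 - 5)*((-6 + 6*(-6))*(-10 + (-6 + 6*(-6)))/(-8 + (-6 + 6*(-6)))) = (0 - 5)*((-6 - 36)*(-10 + (-6 - 36))/(-8 + (-6 - 36))) = -(-210)*(-10 - 42)/(-8 - 42) = -(-210)*(-52)/(-50) = -(-210)*(-1)*(-52)/50 = -5*(-1092/25) = 1092/5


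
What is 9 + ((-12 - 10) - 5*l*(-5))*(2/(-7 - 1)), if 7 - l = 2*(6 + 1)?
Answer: 233/4 ≈ 58.250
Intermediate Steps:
l = -7 (l = 7 - 2*(6 + 1) = 7 - 2*7 = 7 - 1*14 = 7 - 14 = -7)
9 + ((-12 - 10) - 5*l*(-5))*(2/(-7 - 1)) = 9 + ((-12 - 10) - 5*(-7)*(-5))*(2/(-7 - 1)) = 9 + (-22 + 35*(-5))*(2/(-8)) = 9 + (-22 - 175)*(-1/8*2) = 9 - 197*(-1/4) = 9 + 197/4 = 233/4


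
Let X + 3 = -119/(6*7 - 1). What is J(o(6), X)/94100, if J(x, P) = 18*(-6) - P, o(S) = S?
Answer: -2093/1929050 ≈ -0.0010850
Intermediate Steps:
X = -242/41 (X = -3 - 119/(6*7 - 1) = -3 - 119/(42 - 1) = -3 - 119/41 = -242/41 ≈ -5.9024)
J(x, P) = -108 - P
J(o(6), X)/94100 = (-108 - 1*(-242/41))/94100 = (-108 + 242/41)*(1/94100) = -4186/41*1/94100 = -2093/1929050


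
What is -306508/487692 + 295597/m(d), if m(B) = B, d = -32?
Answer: -1896975005/205344 ≈ -9238.0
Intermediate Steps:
-306508/487692 + 295597/m(d) = -306508/487692 + 295597/(-32) = -306508*1/487692 + 295597*(-1/32) = -4033/6417 - 295597/32 = -1896975005/205344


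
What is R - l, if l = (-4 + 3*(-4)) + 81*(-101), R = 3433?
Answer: 11630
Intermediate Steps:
l = -8197 (l = (-4 - 12) - 8181 = -16 - 8181 = -8197)
R - l = 3433 - 1*(-8197) = 3433 + 8197 = 11630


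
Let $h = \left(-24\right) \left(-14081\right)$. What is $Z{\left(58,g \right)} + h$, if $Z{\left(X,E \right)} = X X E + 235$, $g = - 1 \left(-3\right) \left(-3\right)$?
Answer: $307903$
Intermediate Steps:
$g = -9$ ($g = \left(-1\right) \left(-3\right) \left(-3\right) = 3 \left(-3\right) = -9$)
$Z{\left(X,E \right)} = 235 + E X^{2}$ ($Z{\left(X,E \right)} = X^{2} E + 235 = E X^{2} + 235 = 235 + E X^{2}$)
$h = 337944$
$Z{\left(58,g \right)} + h = \left(235 - 9 \cdot 58^{2}\right) + 337944 = \left(235 - 30276\right) + 337944 = -30041 + 337944 = 307903$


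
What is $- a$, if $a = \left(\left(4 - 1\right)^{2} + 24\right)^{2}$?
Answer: $-1089$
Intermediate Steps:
$a = 1089$ ($a = \left(3^{2} + 24\right)^{2} = \left(9 + 24\right)^{2} = 33^{2} = 1089$)
$- a = \left(-1\right) 1089 = -1089$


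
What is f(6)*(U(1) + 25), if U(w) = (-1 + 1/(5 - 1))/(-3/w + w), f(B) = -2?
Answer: -203/4 ≈ -50.750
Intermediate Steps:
U(w) = -3/(4*(w - 3/w)) (U(w) = (-1 + 1/4)/(w - 3/w) = (-1 + ¼)/(w - 3/w) = -3/(4*(w - 3/w)))
f(6)*(U(1) + 25) = -2*(-3*1/(-12 + 4*1²) + 25) = -2*(-3*1/(-12 + 4*1) + 25) = -2*(-3*1/(-12 + 4) + 25) = -2*(-3*1/(-8) + 25) = -2*(-3*1*(-⅛) + 25) = -2*(3/8 + 25) = -2*203/8 = -203/4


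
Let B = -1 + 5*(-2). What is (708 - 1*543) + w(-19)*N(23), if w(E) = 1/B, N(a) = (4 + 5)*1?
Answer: 1806/11 ≈ 164.18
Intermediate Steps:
B = -11 (B = -1 - 10 = -11)
N(a) = 9 (N(a) = 9*1 = 9)
w(E) = -1/11 (w(E) = 1/(-11) = -1/11)
(708 - 1*543) + w(-19)*N(23) = (708 - 1*543) - 1/11*9 = (708 - 543) - 9/11 = 165 - 9/11 = 1806/11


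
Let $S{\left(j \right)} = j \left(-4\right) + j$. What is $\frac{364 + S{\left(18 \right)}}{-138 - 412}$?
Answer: $- \frac{31}{55} \approx -0.56364$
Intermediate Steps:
$S{\left(j \right)} = - 3 j$ ($S{\left(j \right)} = - 4 j + j = - 3 j$)
$\frac{364 + S{\left(18 \right)}}{-138 - 412} = \frac{364 - 54}{-138 - 412} = \frac{364 - 54}{-550} = 310 \left(- \frac{1}{550}\right) = - \frac{31}{55}$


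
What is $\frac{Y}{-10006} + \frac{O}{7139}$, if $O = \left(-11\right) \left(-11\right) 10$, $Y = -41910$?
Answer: $\frac{1286375}{295177} \approx 4.358$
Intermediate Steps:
$O = 1210$ ($O = 121 \cdot 10 = 1210$)
$\frac{Y}{-10006} + \frac{O}{7139} = - \frac{41910}{-10006} + \frac{1210}{7139} = \left(-41910\right) \left(- \frac{1}{10006}\right) + 1210 \cdot \frac{1}{7139} = \frac{20955}{5003} + \frac{10}{59} = \frac{1286375}{295177}$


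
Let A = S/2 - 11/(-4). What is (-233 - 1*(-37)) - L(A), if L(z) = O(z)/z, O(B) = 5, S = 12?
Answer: -1376/7 ≈ -196.57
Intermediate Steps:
A = 35/4 (A = 12/2 - 11/(-4) = 12*(½) - 11*(-¼) = 6 + 11/4 = 35/4 ≈ 8.7500)
L(z) = 5/z
(-233 - 1*(-37)) - L(A) = (-233 - 1*(-37)) - 5/35/4 = (-233 + 37) - 5*4/35 = -196 - 1*4/7 = -196 - 4/7 = -1376/7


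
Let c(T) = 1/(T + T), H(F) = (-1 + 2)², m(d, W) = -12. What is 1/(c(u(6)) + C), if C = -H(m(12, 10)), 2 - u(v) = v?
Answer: -8/9 ≈ -0.88889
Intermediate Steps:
H(F) = 1 (H(F) = 1² = 1)
u(v) = 2 - v
C = -1 (C = -1*1 = -1)
c(T) = 1/(2*T)
1/(c(u(6)) + C) = 1/(1/(2*(2 - 1*6)) - 1) = 1/(1/(2*(2 - 6)) - 1) = 1/((½)/(-4) - 1) = 1/((½)*(-¼) - 1) = 1/(-⅛ - 1) = 1/(-9/8) = -8/9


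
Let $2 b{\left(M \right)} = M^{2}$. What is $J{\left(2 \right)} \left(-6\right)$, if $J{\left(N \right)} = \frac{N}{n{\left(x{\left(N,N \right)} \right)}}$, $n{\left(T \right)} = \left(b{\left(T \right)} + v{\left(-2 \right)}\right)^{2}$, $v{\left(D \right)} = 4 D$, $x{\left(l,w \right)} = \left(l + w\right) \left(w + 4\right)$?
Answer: $- \frac{3}{19600} \approx -0.00015306$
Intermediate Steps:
$x{\left(l,w \right)} = \left(4 + w\right) \left(l + w\right)$ ($x{\left(l,w \right)} = \left(l + w\right) \left(4 + w\right) = \left(4 + w\right) \left(l + w\right)$)
$b{\left(M \right)} = \frac{M^{2}}{2}$
$n{\left(T \right)} = \left(-8 + \frac{T^{2}}{2}\right)^{2}$ ($n{\left(T \right)} = \left(\frac{T^{2}}{2} + 4 \left(-2\right)\right)^{2} = \left(\frac{T^{2}}{2} - 8\right)^{2} = \left(-8 + \frac{T^{2}}{2}\right)^{2}$)
$J{\left(N \right)} = \frac{4 N}{\left(-16 + \left(2 N^{2} + 8 N\right)^{2}\right)^{2}}$ ($J{\left(N \right)} = \frac{N}{\frac{1}{4} \left(-16 + \left(N^{2} + 4 N + 4 N + N N\right)^{2}\right)^{2}} = \frac{N}{\frac{1}{4} \left(-16 + \left(N^{2} + 4 N + 4 N + N^{2}\right)^{2}\right)^{2}} = \frac{N}{\frac{1}{4} \left(-16 + \left(2 N^{2} + 8 N\right)^{2}\right)^{2}} = N \frac{4}{\left(-16 + \left(2 N^{2} + 8 N\right)^{2}\right)^{2}} = \frac{4 N}{\left(-16 + \left(2 N^{2} + 8 N\right)^{2}\right)^{2}}$)
$J{\left(2 \right)} \left(-6\right) = \frac{1}{4} \cdot 2 \frac{1}{\left(-4 + 2^{2} \left(4 + 2\right)^{2}\right)^{2}} \left(-6\right) = \frac{1}{4} \cdot 2 \frac{1}{\left(-4 + 4 \cdot 6^{2}\right)^{2}} \left(-6\right) = \frac{1}{4} \cdot 2 \frac{1}{\left(-4 + 4 \cdot 36\right)^{2}} \left(-6\right) = \frac{1}{4} \cdot 2 \frac{1}{\left(-4 + 144\right)^{2}} \left(-6\right) = \frac{1}{4} \cdot 2 \cdot \frac{1}{19600} \left(-6\right) = \frac{1}{39200} \left(-6\right) = - \frac{3}{19600}$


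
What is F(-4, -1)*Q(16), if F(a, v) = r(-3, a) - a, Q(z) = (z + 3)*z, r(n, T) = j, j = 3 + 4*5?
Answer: 8208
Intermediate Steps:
j = 23 (j = 3 + 20 = 23)
r(n, T) = 23
Q(z) = z*(3 + z) (Q(z) = (3 + z)*z = z*(3 + z))
F(a, v) = 23 - a
F(-4, -1)*Q(16) = (23 - 1*(-4))*(16*(3 + 16)) = (23 + 4)*(16*19) = 27*304 = 8208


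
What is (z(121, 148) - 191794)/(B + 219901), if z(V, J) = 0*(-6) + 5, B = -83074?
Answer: -191789/136827 ≈ -1.4017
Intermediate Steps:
z(V, J) = 5 (z(V, J) = 0 + 5 = 5)
(z(121, 148) - 191794)/(B + 219901) = (5 - 191794)/(-83074 + 219901) = -191789/136827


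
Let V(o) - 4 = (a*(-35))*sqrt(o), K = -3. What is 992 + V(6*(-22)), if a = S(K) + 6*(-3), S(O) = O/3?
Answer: 996 + 1330*I*sqrt(33) ≈ 996.0 + 7640.3*I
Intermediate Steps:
S(O) = O/3 (S(O) = O*(1/3) = O/3)
a = -19 (a = (1/3)*(-3) + 6*(-3) = -1 - 18 = -19)
V(o) = 4 + 665*sqrt(o) (V(o) = 4 + (-19*(-35))*sqrt(o) = 4 + 665*sqrt(o))
992 + V(6*(-22)) = 992 + (4 + 665*sqrt(6*(-22))) = 992 + (4 + 665*sqrt(-132)) = 992 + (4 + 665*(2*I*sqrt(33))) = 992 + (4 + 1330*I*sqrt(33)) = 996 + 1330*I*sqrt(33)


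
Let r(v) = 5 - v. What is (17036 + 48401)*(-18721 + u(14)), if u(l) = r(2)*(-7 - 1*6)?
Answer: -1227598120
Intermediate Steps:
u(l) = -39 (u(l) = (5 - 1*2)*(-7 - 1*6) = (5 - 2)*(-7 - 6) = 3*(-13) = -39)
(17036 + 48401)*(-18721 + u(14)) = (17036 + 48401)*(-18721 - 39) = 65437*(-18760) = -1227598120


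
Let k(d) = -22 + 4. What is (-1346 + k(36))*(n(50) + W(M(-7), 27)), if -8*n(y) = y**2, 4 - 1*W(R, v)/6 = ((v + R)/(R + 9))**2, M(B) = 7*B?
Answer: 19799483/50 ≈ 3.9599e+5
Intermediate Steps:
k(d) = -18
W(R, v) = 24 - 6*(R + v)**2/(9 + R)**2 (W(R, v) = 24 - 6*(v + R)**2/(R + 9)**2 = 24 - 6*(R + v)**2/(9 + R)**2)
n(y) = -y**2/8
(-1346 + k(36))*(n(50) + W(M(-7), 27)) = (-1346 - 18)*(-1/8*50**2 + (24 - 6*(7*(-7) + 27)**2/(9 + 7*(-7))**2)) = -1364*(-1/8*2500 + (24 - 6*(-49 + 27)**2/(9 - 49)**2)) = -1364*(-625/2 + (24 - 6*(-22)**2/(-40)**2)) = -1364*(-625/2 + (24 - 6*1/1600*484)) = -1364*(-625/2 + (24 - 363/200)) = -1364*(-625/2 + 4437/200) = -1364*(-58063/200) = 19799483/50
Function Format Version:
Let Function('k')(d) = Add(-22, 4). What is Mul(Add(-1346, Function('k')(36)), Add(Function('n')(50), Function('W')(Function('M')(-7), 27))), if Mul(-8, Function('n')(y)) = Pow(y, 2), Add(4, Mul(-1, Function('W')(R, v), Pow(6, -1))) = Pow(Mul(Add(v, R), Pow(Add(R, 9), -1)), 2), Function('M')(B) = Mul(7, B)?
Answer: Rational(19799483, 50) ≈ 3.9599e+5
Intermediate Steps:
Function('k')(d) = -18
Function('W')(R, v) = Add(24, Mul(-6, Pow(Add(9, R), -2), Pow(Add(R, v), 2))) (Function('W')(R, v) = Add(24, Mul(-6, Pow(Mul(Add(v, R), Pow(Add(R, 9), -1)), 2))) = Add(24, Mul(-6, Pow(Mul(Add(R, v), Pow(Add(9, R), -1)), 2))) = Add(24, Mul(-6, Pow(Mul(Pow(Add(9, R), -1), Add(R, v)), 2))) = Add(24, Mul(-6, Mul(Pow(Add(9, R), -2), Pow(Add(R, v), 2)))) = Add(24, Mul(-6, Pow(Add(9, R), -2), Pow(Add(R, v), 2))))
Function('n')(y) = Mul(Rational(-1, 8), Pow(y, 2))
Mul(Add(-1346, Function('k')(36)), Add(Function('n')(50), Function('W')(Function('M')(-7), 27))) = Mul(Add(-1346, -18), Add(Mul(Rational(-1, 8), Pow(50, 2)), Add(24, Mul(-6, Pow(Add(9, Mul(7, -7)), -2), Pow(Add(Mul(7, -7), 27), 2))))) = Mul(-1364, Add(Mul(Rational(-1, 8), 2500), Add(24, Mul(-6, Pow(Add(9, -49), -2), Pow(Add(-49, 27), 2))))) = Mul(-1364, Add(Rational(-625, 2), Add(24, Mul(-6, Pow(-40, -2), Pow(-22, 2))))) = Mul(-1364, Add(Rational(-625, 2), Add(24, Mul(-6, Rational(1, 1600), 484)))) = Mul(-1364, Add(Rational(-625, 2), Add(24, Rational(-363, 200)))) = Mul(-1364, Add(Rational(-625, 2), Rational(4437, 200))) = Mul(-1364, Rational(-58063, 200)) = Rational(19799483, 50)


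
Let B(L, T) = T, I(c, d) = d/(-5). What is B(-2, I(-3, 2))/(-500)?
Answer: 1/1250 ≈ 0.00080000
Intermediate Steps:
I(c, d) = -d/5 (I(c, d) = d*(-⅕) = -d/5)
B(-2, I(-3, 2))/(-500) = -⅕*2/(-500) = -⅖*(-1/500) = 1/1250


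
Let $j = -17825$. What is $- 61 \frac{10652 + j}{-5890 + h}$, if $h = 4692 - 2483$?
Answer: $- \frac{48617}{409} \approx -118.87$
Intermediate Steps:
$h = 2209$
$- 61 \frac{10652 + j}{-5890 + h} = - 61 \frac{10652 - 17825}{-5890 + 2209} = - 61 \left(- \frac{7173}{-3681}\right) = - 61 \left(\left(-7173\right) \left(- \frac{1}{3681}\right)\right) = \left(-61\right) \frac{797}{409} = - \frac{48617}{409}$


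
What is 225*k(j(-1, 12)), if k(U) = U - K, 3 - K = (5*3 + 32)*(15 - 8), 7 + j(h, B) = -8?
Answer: 69975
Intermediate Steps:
j(h, B) = -15 (j(h, B) = -7 - 8 = -15)
K = -326 (K = 3 - (5*3 + 32)*(15 - 8) = 3 - (15 + 32)*7 = 3 - 47*7 = 3 - 1*329 = 3 - 329 = -326)
k(U) = 326 + U (k(U) = U - 1*(-326) = U + 326 = 326 + U)
225*k(j(-1, 12)) = 225*(326 - 15) = 225*311 = 69975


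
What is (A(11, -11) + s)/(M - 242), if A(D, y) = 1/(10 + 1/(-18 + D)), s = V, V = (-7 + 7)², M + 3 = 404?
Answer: 7/10971 ≈ 0.00063805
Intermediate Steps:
M = 401 (M = -3 + 404 = 401)
V = 0 (V = 0² = 0)
s = 0
(A(11, -11) + s)/(M - 242) = ((-18 + 11)/(-179 + 10*11) + 0)/(401 - 242) = (-7/(-179 + 110) + 0)/159 = (-7/(-69) + 0)*(1/159) = (-1/69*(-7) + 0)*(1/159) = (7/69 + 0)*(1/159) = (7/69)*(1/159) = 7/10971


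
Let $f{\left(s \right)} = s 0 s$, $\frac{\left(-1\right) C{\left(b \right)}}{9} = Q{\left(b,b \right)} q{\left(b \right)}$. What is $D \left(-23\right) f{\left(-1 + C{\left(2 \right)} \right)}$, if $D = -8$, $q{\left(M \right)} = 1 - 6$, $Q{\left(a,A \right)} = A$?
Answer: $0$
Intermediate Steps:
$q{\left(M \right)} = -5$ ($q{\left(M \right)} = 1 - 6 = -5$)
$C{\left(b \right)} = 45 b$ ($C{\left(b \right)} = - 9 b \left(-5\right) = - 9 \left(- 5 b\right) = 45 b$)
$f{\left(s \right)} = 0$ ($f{\left(s \right)} = 0 s = 0$)
$D \left(-23\right) f{\left(-1 + C{\left(2 \right)} \right)} = \left(-8\right) \left(-23\right) 0 = 184 \cdot 0 = 0$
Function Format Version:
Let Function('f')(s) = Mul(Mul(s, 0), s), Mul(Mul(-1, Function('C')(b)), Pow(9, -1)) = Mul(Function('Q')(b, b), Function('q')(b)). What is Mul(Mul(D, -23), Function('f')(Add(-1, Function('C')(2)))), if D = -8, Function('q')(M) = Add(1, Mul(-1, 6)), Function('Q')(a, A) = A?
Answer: 0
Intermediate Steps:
Function('q')(M) = -5 (Function('q')(M) = Add(1, -6) = -5)
Function('C')(b) = Mul(45, b) (Function('C')(b) = Mul(-9, Mul(b, -5)) = Mul(-9, Mul(-5, b)) = Mul(45, b))
Function('f')(s) = 0 (Function('f')(s) = Mul(0, s) = 0)
Mul(Mul(D, -23), Function('f')(Add(-1, Function('C')(2)))) = Mul(Mul(-8, -23), 0) = Mul(184, 0) = 0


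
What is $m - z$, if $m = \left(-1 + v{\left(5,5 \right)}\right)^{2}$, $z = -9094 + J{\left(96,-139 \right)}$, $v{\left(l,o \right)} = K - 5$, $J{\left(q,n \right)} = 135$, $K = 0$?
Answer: $8995$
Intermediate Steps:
$v{\left(l,o \right)} = -5$ ($v{\left(l,o \right)} = 0 - 5 = -5$)
$z = -8959$ ($z = -9094 + 135 = -8959$)
$m = 36$ ($m = \left(-1 - 5\right)^{2} = \left(-6\right)^{2} = 36$)
$m - z = 36 - -8959 = 36 + 8959 = 8995$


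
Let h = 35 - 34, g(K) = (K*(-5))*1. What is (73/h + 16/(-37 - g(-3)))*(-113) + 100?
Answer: -105485/13 ≈ -8114.2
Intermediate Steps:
g(K) = -5*K (g(K) = -5*K*1 = -5*K)
h = 1
(73/h + 16/(-37 - g(-3)))*(-113) + 100 = (73/1 + 16/(-37 - (-5)*(-3)))*(-113) + 100 = (73*1 + 16/(-37 - 1*15))*(-113) + 100 = (73 + 16/(-37 - 15))*(-113) + 100 = (73 + 16/(-52))*(-113) + 100 = (73 + 16*(-1/52))*(-113) + 100 = (73 - 4/13)*(-113) + 100 = (945/13)*(-113) + 100 = -106785/13 + 100 = -105485/13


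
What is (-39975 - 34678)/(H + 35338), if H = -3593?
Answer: -74653/31745 ≈ -2.3516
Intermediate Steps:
(-39975 - 34678)/(H + 35338) = (-39975 - 34678)/(-3593 + 35338) = -74653/31745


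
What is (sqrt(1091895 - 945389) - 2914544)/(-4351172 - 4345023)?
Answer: 2914544/8696195 - sqrt(146506)/8696195 ≈ 0.33511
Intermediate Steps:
(sqrt(1091895 - 945389) - 2914544)/(-4351172 - 4345023) = (sqrt(146506) - 2914544)/(-8696195) = (-2914544 + sqrt(146506))*(-1/8696195) = 2914544/8696195 - sqrt(146506)/8696195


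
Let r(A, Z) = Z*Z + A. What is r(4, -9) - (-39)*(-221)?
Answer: -8534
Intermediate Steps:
r(A, Z) = A + Z**2 (r(A, Z) = Z**2 + A = A + Z**2)
r(4, -9) - (-39)*(-221) = (4 + (-9)**2) - (-39)*(-221) = (4 + 81) - 39*221 = 85 - 8619 = -8534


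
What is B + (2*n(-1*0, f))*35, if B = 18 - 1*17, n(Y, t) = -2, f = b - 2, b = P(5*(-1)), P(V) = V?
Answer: -139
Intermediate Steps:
b = -5 (b = 5*(-1) = -5)
f = -7 (f = -5 - 2 = -7)
B = 1 (B = 18 - 17 = 1)
B + (2*n(-1*0, f))*35 = 1 + (2*(-2))*35 = 1 - 4*35 = 1 - 140 = -139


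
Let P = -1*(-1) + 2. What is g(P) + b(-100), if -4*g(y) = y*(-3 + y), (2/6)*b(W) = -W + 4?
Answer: 312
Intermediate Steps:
b(W) = 12 - 3*W (b(W) = 3*(-W + 4) = 3*(4 - W) = 12 - 3*W)
P = 3 (P = 1 + 2 = 3)
g(y) = -y*(-3 + y)/4
g(P) + b(-100) = (¼)*3*(3 - 1*3) + (12 - 3*(-100)) = (¼)*3*(3 - 3) + (12 + 300) = (¼)*3*0 + 312 = 0 + 312 = 312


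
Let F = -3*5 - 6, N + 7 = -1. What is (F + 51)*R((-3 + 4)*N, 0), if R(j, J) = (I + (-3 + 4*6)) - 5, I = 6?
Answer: 660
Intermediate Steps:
N = -8 (N = -7 - 1 = -8)
F = -21 (F = -15 - 6 = -21)
R(j, J) = 22 (R(j, J) = (6 + (-3 + 4*6)) - 5 = (6 + (-3 + 24)) - 5 = (6 + 21) - 5 = 27 - 5 = 22)
(F + 51)*R((-3 + 4)*N, 0) = (-21 + 51)*22 = 30*22 = 660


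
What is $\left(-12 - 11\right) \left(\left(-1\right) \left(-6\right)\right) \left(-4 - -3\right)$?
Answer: $138$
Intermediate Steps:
$\left(-12 - 11\right) \left(\left(-1\right) \left(-6\right)\right) \left(-4 - -3\right) = \left(-23\right) 6 \left(-4 + 3\right) = \left(-138\right) \left(-1\right) = 138$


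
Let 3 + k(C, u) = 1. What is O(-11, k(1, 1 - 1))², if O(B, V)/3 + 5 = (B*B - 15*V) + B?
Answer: 164025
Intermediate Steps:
k(C, u) = -2 (k(C, u) = -3 + 1 = -2)
O(B, V) = -15 - 45*V + 3*B + 3*B² (O(B, V) = -15 + 3*((B*B - 15*V) + B) = -15 + 3*((B² - 15*V) + B) = -15 + 3*(B + B² - 15*V) = -15 + (-45*V + 3*B + 3*B²) = -15 - 45*V + 3*B + 3*B²)
O(-11, k(1, 1 - 1))² = (-15 - 45*(-2) + 3*(-11) + 3*(-11)²)² = (-15 + 90 - 33 + 3*121)² = (-15 + 90 - 33 + 363)² = 405² = 164025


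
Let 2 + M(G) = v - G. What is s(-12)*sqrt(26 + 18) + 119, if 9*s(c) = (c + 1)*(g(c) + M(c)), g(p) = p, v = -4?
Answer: 119 + 44*sqrt(11)/3 ≈ 167.64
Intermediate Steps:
M(G) = -6 - G (M(G) = -2 + (-4 - G) = -6 - G)
s(c) = -2/3 - 2*c/3 (s(c) = ((c + 1)*(c + (-6 - c)))/9 = ((1 + c)*(-6))/9 = (-6 - 6*c)/9 = -2/3 - 2*c/3)
s(-12)*sqrt(26 + 18) + 119 = (-2/3 - 2/3*(-12))*sqrt(26 + 18) + 119 = (-2/3 + 8)*sqrt(44) + 119 = 22*(2*sqrt(11))/3 + 119 = 44*sqrt(11)/3 + 119 = 119 + 44*sqrt(11)/3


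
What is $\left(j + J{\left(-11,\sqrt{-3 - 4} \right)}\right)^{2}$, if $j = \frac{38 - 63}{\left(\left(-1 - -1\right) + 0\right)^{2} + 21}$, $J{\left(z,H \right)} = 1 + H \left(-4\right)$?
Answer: $- \frac{49376}{441} + \frac{32 i \sqrt{7}}{21} \approx -111.96 + 4.0316 i$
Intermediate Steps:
$J{\left(z,H \right)} = 1 - 4 H$
$j = - \frac{25}{21}$ ($j = - \frac{25}{\left(\left(-1 + 1\right) + 0\right)^{2} + 21} = - \frac{25}{\left(0 + 0\right)^{2} + 21} = - \frac{25}{0^{2} + 21} = - \frac{25}{0 + 21} = - \frac{25}{21} \approx -1.1905$)
$\left(j + J{\left(-11,\sqrt{-3 - 4} \right)}\right)^{2} = \left(- \frac{25}{21} + \left(1 - 4 \sqrt{-3 - 4}\right)\right)^{2} = \left(- \frac{25}{21} + \left(1 - 4 \sqrt{-7}\right)\right)^{2} = \left(- \frac{25}{21} + \left(1 - 4 i \sqrt{7}\right)\right)^{2} = \left(- \frac{4}{21} - 4 i \sqrt{7}\right)^{2}$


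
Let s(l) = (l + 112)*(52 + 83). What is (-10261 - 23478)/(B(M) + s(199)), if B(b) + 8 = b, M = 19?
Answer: -33739/41996 ≈ -0.80339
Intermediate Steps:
s(l) = 15120 + 135*l (s(l) = (112 + l)*135 = 15120 + 135*l)
B(b) = -8 + b
(-10261 - 23478)/(B(M) + s(199)) = (-10261 - 23478)/((-8 + 19) + (15120 + 135*199)) = -33739/(11 + (15120 + 26865)) = -33739/(11 + 41985) = -33739/41996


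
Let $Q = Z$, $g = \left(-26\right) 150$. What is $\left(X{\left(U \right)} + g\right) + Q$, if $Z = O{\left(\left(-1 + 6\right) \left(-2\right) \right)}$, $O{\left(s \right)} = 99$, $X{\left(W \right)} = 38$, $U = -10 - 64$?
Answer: $-3763$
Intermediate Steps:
$U = -74$ ($U = -10 - 64 = -74$)
$g = -3900$
$Z = 99$
$Q = 99$
$\left(X{\left(U \right)} + g\right) + Q = \left(38 - 3900\right) + 99 = -3862 + 99 = -3763$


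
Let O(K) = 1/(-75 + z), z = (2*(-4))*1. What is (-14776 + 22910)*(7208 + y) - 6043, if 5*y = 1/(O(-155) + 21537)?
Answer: 261985495351386/4468925 ≈ 5.8624e+7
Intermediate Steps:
z = -8 (z = -8*1 = -8)
O(K) = -1/83 (O(K) = 1/(-75 - 8) = 1/(-83) = -1/83)
y = 83/8937850 (y = 1/(5*(-1/83 + 21537)) = 1/(5*(1787570/83)) = (1/5)*(83/1787570) = 83/8937850 ≈ 9.2863e-6)
(-14776 + 22910)*(7208 + y) - 6043 = (-14776 + 22910)*(7208 + 83/8937850) - 6043 = 8134*(64424022883/8937850) - 6043 = 262012501065161/4468925 - 6043 = 261985495351386/4468925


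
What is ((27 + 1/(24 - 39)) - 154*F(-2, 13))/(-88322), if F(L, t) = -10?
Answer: -904/50955 ≈ -0.017741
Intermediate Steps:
((27 + 1/(24 - 39)) - 154*F(-2, 13))/(-88322) = ((27 + 1/(24 - 39)) - 154*(-10))/(-88322) = ((27 + 1/(-15)) + 1540)*(-1/88322) = ((27 - 1/15) + 1540)*(-1/88322) = (404/15 + 1540)*(-1/88322) = (23504/15)*(-1/88322) = -904/50955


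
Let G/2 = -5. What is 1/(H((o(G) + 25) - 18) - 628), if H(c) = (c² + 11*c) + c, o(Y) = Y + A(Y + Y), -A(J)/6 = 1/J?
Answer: -100/65311 ≈ -0.0015311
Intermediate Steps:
G = -10 (G = 2*(-5) = -10)
A(J) = -6/J
o(Y) = Y - 3/Y (o(Y) = Y - 6/(Y + Y) = Y - 6*1/(2*Y) = Y - 3/Y)
H(c) = c² + 12*c
1/(H((o(G) + 25) - 18) - 628) = 1/((((-10 - 3/(-10)) + 25) - 18)*(12 + (((-10 - 3/(-10)) + 25) - 18)) - 628) = 1/((((-10 - 3*(-⅒)) + 25) - 18)*(12 + (((-10 - 3*(-⅒)) + 25) - 18)) - 628) = 1/((((-10 + 3/10) + 25) - 18)*(12 + (((-10 + 3/10) + 25) - 18)) - 628) = 1/(((-97/10 + 25) - 18)*(12 + ((-97/10 + 25) - 18)) - 628) = 1/((153/10 - 18)*(12 + (153/10 - 18)) - 628) = 1/(-27*(12 - 27/10)/10 - 628) = 1/(-27/10*93/10 - 628) = 1/(-2511/100 - 628) = 1/(-65311/100) = -100/65311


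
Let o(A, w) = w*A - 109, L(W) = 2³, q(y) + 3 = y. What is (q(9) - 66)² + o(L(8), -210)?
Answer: 1811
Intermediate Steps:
q(y) = -3 + y
L(W) = 8
o(A, w) = -109 + A*w (o(A, w) = A*w - 109 = -109 + A*w)
(q(9) - 66)² + o(L(8), -210) = ((-3 + 9) - 66)² + (-109 + 8*(-210)) = (6 - 66)² + (-109 - 1680) = (-60)² - 1789 = 3600 - 1789 = 1811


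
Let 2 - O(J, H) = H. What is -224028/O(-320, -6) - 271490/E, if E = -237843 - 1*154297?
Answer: -549051050/19607 ≈ -28003.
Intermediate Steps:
E = -392140 (E = -237843 - 154297 = -392140)
O(J, H) = 2 - H
-224028/O(-320, -6) - 271490/E = -224028/(2 - 1*(-6)) - 271490/(-392140) = -224028/(2 + 6) - 271490*(-1/392140) = -224028/8 + 27149/39214 = -224028*⅛ + 27149/39214 = -56007/2 + 27149/39214 = -549051050/19607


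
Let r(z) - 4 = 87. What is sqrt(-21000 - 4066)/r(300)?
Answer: I*sqrt(25066)/91 ≈ 1.7398*I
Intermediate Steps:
r(z) = 91 (r(z) = 4 + 87 = 91)
sqrt(-21000 - 4066)/r(300) = sqrt(-21000 - 4066)/91 = sqrt(-25066)*(1/91) = (I*sqrt(25066))*(1/91) = I*sqrt(25066)/91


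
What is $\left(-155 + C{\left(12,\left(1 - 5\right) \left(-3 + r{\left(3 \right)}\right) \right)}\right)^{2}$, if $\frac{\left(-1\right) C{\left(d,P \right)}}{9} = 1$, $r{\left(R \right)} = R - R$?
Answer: $26896$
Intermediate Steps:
$r{\left(R \right)} = 0$
$C{\left(d,P \right)} = -9$ ($C{\left(d,P \right)} = \left(-9\right) 1 = -9$)
$\left(-155 + C{\left(12,\left(1 - 5\right) \left(-3 + r{\left(3 \right)}\right) \right)}\right)^{2} = \left(-155 - 9\right)^{2} = \left(-164\right)^{2} = 26896$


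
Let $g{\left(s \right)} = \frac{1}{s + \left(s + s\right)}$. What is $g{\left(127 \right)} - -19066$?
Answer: $\frac{7264147}{381} \approx 19066.0$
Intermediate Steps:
$g{\left(s \right)} = \frac{1}{3 s}$ ($g{\left(s \right)} = \frac{1}{s + 2 s} = \frac{1}{3 s}$)
$g{\left(127 \right)} - -19066 = \frac{1}{3 \cdot 127} - -19066 = \frac{1}{3} \cdot \frac{1}{127} + 19066 = \frac{1}{381} + 19066 = \frac{7264147}{381}$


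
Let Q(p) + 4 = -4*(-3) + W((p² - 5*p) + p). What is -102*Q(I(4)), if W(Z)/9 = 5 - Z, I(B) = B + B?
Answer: 23970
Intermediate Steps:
I(B) = 2*B
W(Z) = 45 - 9*Z (W(Z) = 9*(5 - Z) = 45 - 9*Z)
Q(p) = 53 - 9*p² + 36*p (Q(p) = -4 + (-4*(-3) + (45 - 9*((p² - 5*p) + p))) = -4 + (12 + (45 - 9*(p² - 4*p))) = -4 + (12 + (45 + (-9*p² + 36*p))) = -4 + (12 + (45 - 9*p² + 36*p)) = -4 + (57 - 9*p² + 36*p) = 53 - 9*p² + 36*p)
-102*Q(I(4)) = -102*(53 - 9*2*4*(-4 + 2*4)) = -102*(53 - 9*8*(-4 + 8)) = -102*(53 - 9*8*4) = -102*(53 - 288) = -102*(-235) = 23970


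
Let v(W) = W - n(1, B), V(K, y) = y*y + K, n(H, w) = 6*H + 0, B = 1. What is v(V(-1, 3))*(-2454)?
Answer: -4908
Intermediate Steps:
n(H, w) = 6*H
V(K, y) = K + y² (V(K, y) = y² + K = K + y²)
v(W) = -6 + W (v(W) = W - 6 = -6 + W)
v(V(-1, 3))*(-2454) = (-6 + (-1 + 3²))*(-2454) = (-6 + (-1 + 9))*(-2454) = (-6 + 8)*(-2454) = 2*(-2454) = -4908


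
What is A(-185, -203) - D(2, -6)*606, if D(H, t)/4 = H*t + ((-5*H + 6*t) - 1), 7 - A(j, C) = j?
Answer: 143208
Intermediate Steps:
A(j, C) = 7 - j
D(H, t) = -4 - 20*H + 24*t + 4*H*t (D(H, t) = 4*(H*t + ((-5*H + 6*t) - 1)) = 4*(H*t + (-1 - 5*H + 6*t)) = 4*(-1 - 5*H + 6*t + H*t) = -4 - 20*H + 24*t + 4*H*t)
A(-185, -203) - D(2, -6)*606 = (7 - 1*(-185)) - (-4 - 20*2 + 24*(-6) + 4*2*(-6))*606 = (7 + 185) - (-4 - 40 - 144 - 48)*606 = 192 - (-236)*606 = 192 - 1*(-143016) = 192 + 143016 = 143208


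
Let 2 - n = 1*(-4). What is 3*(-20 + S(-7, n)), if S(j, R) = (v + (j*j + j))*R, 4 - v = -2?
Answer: 804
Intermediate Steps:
v = 6 (v = 4 - 1*(-2) = 4 + 2 = 6)
n = 6 (n = 2 - (-4) = 2 - 1*(-4) = 2 + 4 = 6)
S(j, R) = R*(6 + j + j²) (S(j, R) = (6 + (j*j + j))*R = (6 + (j² + j))*R = (6 + (j + j²))*R = (6 + j + j²)*R = R*(6 + j + j²))
3*(-20 + S(-7, n)) = 3*(-20 + 6*(6 - 7 + (-7)²)) = 3*(-20 + 6*(6 - 7 + 49)) = 3*(-20 + 6*48) = 3*(-20 + 288) = 3*268 = 804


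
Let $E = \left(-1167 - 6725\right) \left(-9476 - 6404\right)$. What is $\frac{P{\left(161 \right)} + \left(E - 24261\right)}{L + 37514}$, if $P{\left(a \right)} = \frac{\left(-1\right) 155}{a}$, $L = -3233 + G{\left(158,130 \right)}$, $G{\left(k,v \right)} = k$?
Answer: $\frac{20173412384}{5544679} \approx 3638.3$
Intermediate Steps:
$E = 125324960$ ($E = \left(-7892\right) \left(-15880\right) = 125324960$)
$L = -3075$ ($L = -3233 + 158 = -3075$)
$P{\left(a \right)} = - \frac{155}{a}$
$\frac{P{\left(161 \right)} + \left(E - 24261\right)}{L + 37514} = \frac{- \frac{155}{161} + \left(125324960 - 24261\right)}{-3075 + 37514} = \frac{\left(-155\right) \frac{1}{161} + 125300699}{34439} = \left(- \frac{155}{161} + 125300699\right) \frac{1}{34439} = \frac{20173412384}{161} \cdot \frac{1}{34439} = \frac{20173412384}{5544679}$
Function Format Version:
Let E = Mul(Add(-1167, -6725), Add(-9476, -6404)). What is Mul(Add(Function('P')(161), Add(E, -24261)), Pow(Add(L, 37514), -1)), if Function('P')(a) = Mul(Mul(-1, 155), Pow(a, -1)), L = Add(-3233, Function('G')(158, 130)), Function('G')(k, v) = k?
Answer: Rational(20173412384, 5544679) ≈ 3638.3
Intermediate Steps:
E = 125324960 (E = Mul(-7892, -15880) = 125324960)
L = -3075 (L = Add(-3233, 158) = -3075)
Function('P')(a) = Mul(-155, Pow(a, -1))
Mul(Add(Function('P')(161), Add(E, -24261)), Pow(Add(L, 37514), -1)) = Mul(Add(Mul(-155, Pow(161, -1)), Add(125324960, -24261)), Pow(Add(-3075, 37514), -1)) = Mul(Add(Mul(-155, Rational(1, 161)), 125300699), Pow(34439, -1)) = Mul(Add(Rational(-155, 161), 125300699), Rational(1, 34439)) = Mul(Rational(20173412384, 161), Rational(1, 34439)) = Rational(20173412384, 5544679)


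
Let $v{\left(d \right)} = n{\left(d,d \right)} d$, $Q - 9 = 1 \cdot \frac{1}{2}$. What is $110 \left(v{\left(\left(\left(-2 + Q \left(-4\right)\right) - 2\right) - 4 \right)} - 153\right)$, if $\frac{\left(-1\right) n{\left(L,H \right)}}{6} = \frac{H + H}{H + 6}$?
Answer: $52998$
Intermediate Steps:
$Q = \frac{19}{2}$ ($Q = 9 + 1 \cdot \frac{1}{2} = 9 + \frac{1}{2} = \frac{19}{2} \approx 9.5$)
$n{\left(L,H \right)} = - \frac{12 H}{6 + H}$ ($n{\left(L,H \right)} = - 6 \frac{H + H}{H + 6} = - 6 \frac{2 H}{6 + H} = - \frac{12 H}{6 + H}$)
$v{\left(d \right)} = - \frac{12 d^{2}}{6 + d}$ ($v{\left(d \right)} = - \frac{12 d}{6 + d} d = - \frac{12 d^{2}}{6 + d}$)
$110 \left(v{\left(\left(\left(-2 + Q \left(-4\right)\right) - 2\right) - 4 \right)} - 153\right) = 110 \left(- \frac{12 \left(\left(\left(-2 + \frac{19}{2} \left(-4\right)\right) - 2\right) - 4\right)^{2}}{6 + \left(\left(\left(-2 + \frac{19}{2} \left(-4\right)\right) - 2\right) - 4\right)} - 153\right) = 110 \left(- \frac{12 \left(\left(\left(-2 - 38\right) - 2\right) - 4\right)^{2}}{6 - 46} - 153\right) = 110 \left(- \frac{12 \left(\left(-40 - 2\right) - 4\right)^{2}}{6 - 46} - 153\right) = 110 \left(- \frac{12 \left(-42 - 4\right)^{2}}{6 - 46} - 153\right) = 110 \left(- \frac{12 \left(-46\right)^{2}}{6 - 46} - 153\right) = 110 \left(\left(-12\right) 2116 \frac{1}{-40} - 153\right) = 110 \left(\left(-12\right) 2116 \left(- \frac{1}{40}\right) - 153\right) = 110 \left(\frac{3174}{5} - 153\right) = 110 \cdot \frac{2409}{5} = 52998$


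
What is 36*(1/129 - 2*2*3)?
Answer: -18564/43 ≈ -431.72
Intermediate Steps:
36*(1/129 - 2*2*3) = 36*(1/129 - 4*3) = 36*(1/129 - 12) = 36*(-1547/129) = -18564/43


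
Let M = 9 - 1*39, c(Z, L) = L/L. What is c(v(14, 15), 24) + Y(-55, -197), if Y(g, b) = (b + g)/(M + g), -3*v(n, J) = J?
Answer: 337/85 ≈ 3.9647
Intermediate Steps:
v(n, J) = -J/3
c(Z, L) = 1
M = -30 (M = 9 - 39 = -30)
Y(g, b) = (b + g)/(-30 + g)
c(v(14, 15), 24) + Y(-55, -197) = 1 + (-197 - 55)/(-30 - 55) = 1 - 252/(-85) = 1 - 1/85*(-252) = 1 + 252/85 = 337/85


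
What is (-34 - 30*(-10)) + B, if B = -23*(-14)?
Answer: 588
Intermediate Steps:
B = 322
(-34 - 30*(-10)) + B = (-34 - 30*(-10)) + 322 = (-34 + 300) + 322 = 266 + 322 = 588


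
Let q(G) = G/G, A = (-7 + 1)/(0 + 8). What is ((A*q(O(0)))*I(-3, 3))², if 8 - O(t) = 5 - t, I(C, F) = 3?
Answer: 81/16 ≈ 5.0625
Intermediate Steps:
O(t) = 3 + t (O(t) = 8 - (5 - t) = 8 + (-5 + t) = 3 + t)
A = -¾ (A = -6/8 = -6*⅛ = -¾ ≈ -0.75000)
q(G) = 1
((A*q(O(0)))*I(-3, 3))² = (-¾*1*3)² = (-¾*3)² = (-9/4)² = 81/16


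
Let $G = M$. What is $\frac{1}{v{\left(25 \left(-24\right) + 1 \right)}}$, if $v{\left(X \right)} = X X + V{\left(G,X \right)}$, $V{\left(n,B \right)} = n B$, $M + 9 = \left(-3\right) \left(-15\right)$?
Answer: $\frac{1}{337237} \approx 2.9653 \cdot 10^{-6}$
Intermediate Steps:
$M = 36$ ($M = -9 - -45 = -9 + 45 = 36$)
$G = 36$
$V{\left(n,B \right)} = B n$
$v{\left(X \right)} = X^{2} + 36 X$ ($v{\left(X \right)} = X X + X 36 = X^{2} + 36 X$)
$\frac{1}{v{\left(25 \left(-24\right) + 1 \right)}} = \frac{1}{\left(25 \left(-24\right) + 1\right) \left(36 + \left(25 \left(-24\right) + 1\right)\right)} = \frac{1}{\left(-600 + 1\right) \left(36 + \left(-600 + 1\right)\right)} = \frac{1}{\left(-599\right) \left(36 - 599\right)} = \frac{1}{\left(-599\right) \left(-563\right)} = \frac{1}{337237}$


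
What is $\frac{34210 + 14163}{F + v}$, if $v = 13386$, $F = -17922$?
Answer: $- \frac{48373}{4536} \approx -10.664$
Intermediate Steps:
$\frac{34210 + 14163}{F + v} = \frac{34210 + 14163}{-17922 + 13386} = \frac{48373}{-4536} = 48373 \left(- \frac{1}{4536}\right) = - \frac{48373}{4536}$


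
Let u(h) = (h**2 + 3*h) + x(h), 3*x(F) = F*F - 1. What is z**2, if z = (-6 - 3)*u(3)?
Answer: 34596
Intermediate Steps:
x(F) = -1/3 + F**2/3 (x(F) = (F*F - 1)/3 = (F**2 - 1)/3 = (-1 + F**2)/3 = -1/3 + F**2/3)
u(h) = -1/3 + 3*h + 4*h**2/3 (u(h) = (h**2 + 3*h) + (-1/3 + h**2/3) = -1/3 + 3*h + 4*h**2/3)
z = -186 (z = (-6 - 3)*(-1/3 + 3*3 + (4/3)*3**2) = -9*(-1/3 + 9 + (4/3)*9) = -9*(-1/3 + 9 + 12) = -9*62/3 = -186)
z**2 = (-186)**2 = 34596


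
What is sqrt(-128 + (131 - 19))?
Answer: 4*I ≈ 4.0*I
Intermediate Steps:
sqrt(-128 + (131 - 19)) = sqrt(-128 + 112) = sqrt(-16) = 4*I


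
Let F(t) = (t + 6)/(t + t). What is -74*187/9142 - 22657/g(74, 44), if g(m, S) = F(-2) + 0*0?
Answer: 103558228/4571 ≈ 22656.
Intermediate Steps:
F(t) = (6 + t)/(2*t) (F(t) = (6 + t)/((2*t)) = (6 + t)*(1/(2*t)) = (6 + t)/(2*t))
g(m, S) = -1 (g(m, S) = (½)*(6 - 2)/(-2) + 0*0 = (½)*(-½)*4 + 0 = -1 + 0 = -1)
-74*187/9142 - 22657/g(74, 44) = -74*187/9142 - 22657/(-1) = -13838*1/9142 - 22657*(-1) = -6919/4571 + 22657 = 103558228/4571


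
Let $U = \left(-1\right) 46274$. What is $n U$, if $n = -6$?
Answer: $277644$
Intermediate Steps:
$U = -46274$
$n U = \left(-6\right) \left(-46274\right) = 277644$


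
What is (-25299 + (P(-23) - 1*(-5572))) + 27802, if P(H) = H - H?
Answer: 8075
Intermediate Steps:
P(H) = 0
(-25299 + (P(-23) - 1*(-5572))) + 27802 = (-25299 + (0 - 1*(-5572))) + 27802 = (-25299 + (0 + 5572)) + 27802 = (-25299 + 5572) + 27802 = -19727 + 27802 = 8075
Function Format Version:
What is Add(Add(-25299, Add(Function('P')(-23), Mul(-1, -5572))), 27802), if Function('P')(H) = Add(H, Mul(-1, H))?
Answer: 8075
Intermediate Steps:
Function('P')(H) = 0
Add(Add(-25299, Add(Function('P')(-23), Mul(-1, -5572))), 27802) = Add(Add(-25299, Add(0, Mul(-1, -5572))), 27802) = Add(Add(-25299, Add(0, 5572)), 27802) = Add(Add(-25299, 5572), 27802) = Add(-19727, 27802) = 8075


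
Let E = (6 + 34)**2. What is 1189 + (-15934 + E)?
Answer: -13145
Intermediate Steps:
E = 1600 (E = 40**2 = 1600)
1189 + (-15934 + E) = 1189 + (-15934 + 1600) = 1189 - 14334 = -13145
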